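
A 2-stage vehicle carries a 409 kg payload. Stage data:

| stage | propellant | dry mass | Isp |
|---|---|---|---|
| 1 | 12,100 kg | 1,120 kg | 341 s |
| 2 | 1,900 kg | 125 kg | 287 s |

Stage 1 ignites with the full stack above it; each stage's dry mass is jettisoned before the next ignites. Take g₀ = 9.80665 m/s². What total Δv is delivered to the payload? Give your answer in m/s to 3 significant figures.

Ignition mass of stage 1 = 12,100+1,120 + 1,900+125 + 409 = 15,654 kg.
Stage 1: m₀ = 15,654 kg, m_f = 15,654 − 12,100 = 3,554 kg; Δv = 341×9.80665×ln(4.405) = 3344.1×1.4827 ≈ 4958 m/s.
Stage 2: m₀ = 2,434 kg, m_f = 2,434 − 1,900 = 534 kg; Δv = 287×9.80665×ln(4.558) = 2814.5×1.5169 ≈ 4269 m/s.
Total Δv = 4958 + 4269 = 9227 m/s.

Δv ≈ 9230 m/s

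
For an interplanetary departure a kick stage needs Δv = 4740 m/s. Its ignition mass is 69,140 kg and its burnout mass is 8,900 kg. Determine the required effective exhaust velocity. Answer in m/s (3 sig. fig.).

v_e ≈ 2310 m/s

ln(m₀/m_f) = ln(69140/8900) = ln(7.769) = 2.0501.
From the ideal rocket equation, v_e = Δv / ln(m₀/m_f) = 4740 / 2.0501 = 2312.1 m/s.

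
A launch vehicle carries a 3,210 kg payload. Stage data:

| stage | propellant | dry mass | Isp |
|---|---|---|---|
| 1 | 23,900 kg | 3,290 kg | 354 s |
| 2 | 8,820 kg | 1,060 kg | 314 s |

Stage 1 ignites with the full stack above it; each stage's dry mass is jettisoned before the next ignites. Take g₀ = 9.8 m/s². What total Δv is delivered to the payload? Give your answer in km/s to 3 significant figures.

Δv ≈ 6.57 km/s

Ignition mass of stage 1 = 23,900+3,290 + 8,820+1,060 + 3,210 = 40,280 kg.
Stage 1: m₀ = 40,280 kg, m_f = 40,280 − 23,900 = 16,380 kg; Δv = 354×9.8×ln(2.459) = 3469.2×0.8998 ≈ 3122 m/s.
Stage 2: m₀ = 13,090 kg, m_f = 13,090 − 8,820 = 4,270 kg; Δv = 314×9.8×ln(3.066) = 3077.2×1.1202 ≈ 3447 m/s.
Total Δv = 3122 + 3447 = 6569 m/s.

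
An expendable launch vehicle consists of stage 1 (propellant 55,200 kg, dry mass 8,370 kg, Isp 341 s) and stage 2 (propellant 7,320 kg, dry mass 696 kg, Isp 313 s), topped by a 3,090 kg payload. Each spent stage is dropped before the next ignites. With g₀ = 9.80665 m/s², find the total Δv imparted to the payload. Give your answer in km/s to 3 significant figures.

Δv ≈ 7.80 km/s

Ignition mass of stage 1 = 55,200+8,370 + 7,320+696 + 3,090 = 74,676 kg.
Stage 1: m₀ = 74,676 kg, m_f = 74,676 − 55,200 = 19,476 kg; Δv = 341×9.80665×ln(3.834) = 3344.1×1.3440 ≈ 4494 m/s.
Stage 2: m₀ = 11,106 kg, m_f = 11,106 − 7,320 = 3,786 kg; Δv = 313×9.80665×ln(2.933) = 3069.5×1.0762 ≈ 3303 m/s.
Total Δv = 4494 + 3303 = 7797 m/s.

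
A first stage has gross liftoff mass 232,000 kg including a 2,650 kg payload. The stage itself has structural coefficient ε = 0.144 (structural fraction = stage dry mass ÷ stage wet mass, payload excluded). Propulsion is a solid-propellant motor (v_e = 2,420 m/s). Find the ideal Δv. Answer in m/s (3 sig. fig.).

Stage wet mass = m₀ − payload = 232,000 − 2,650 = 229,350 kg.
Stage dry mass = ε × stage wet mass = 0.144 × 229,350 = 33,026.4 kg.
Burnout mass m_f = stage dry + payload = 33,026.4 + 2,650 = 35,676.4 kg.
From the ideal rocket equation, Δv = v_e · ln(232,000/35,676.4) = 2420.0 × ln(6.503) = 2420.0 × 1.8722 ≈ 4531 m/s.

Δv ≈ 4530 m/s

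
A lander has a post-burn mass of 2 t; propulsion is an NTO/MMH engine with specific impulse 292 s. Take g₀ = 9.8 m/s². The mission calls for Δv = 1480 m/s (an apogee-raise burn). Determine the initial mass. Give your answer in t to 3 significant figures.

initial mass ≈ 3.35 t

v_e = Isp · g₀ = 292 × 9.8 = 2861.6 m/s.
Rocket equation: m₀/m_f = exp(Δv / v_e) = exp(1480 / 2861.6) = exp(0.5172) = 1.6773.
m₀ = m_f × 1.6773 = 2 × 1.6773 = 3.3546 t.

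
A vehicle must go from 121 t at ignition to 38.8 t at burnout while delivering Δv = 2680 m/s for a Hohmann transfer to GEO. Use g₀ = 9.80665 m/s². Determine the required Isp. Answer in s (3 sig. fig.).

Isp ≈ 240 s

ln(m₀/m_f) = ln(121000/38800) = ln(3.119) = 1.1374.
v_e = Δv / ln(m₀/m_f) = 2680 / 1.1374 = 2356.3 m/s.
Isp = v_e / g₀ = 2356.3 / 9.80665 = 240.3 s.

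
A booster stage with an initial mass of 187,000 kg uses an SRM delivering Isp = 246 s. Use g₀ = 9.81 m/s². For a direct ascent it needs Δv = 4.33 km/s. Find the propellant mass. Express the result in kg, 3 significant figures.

propellant mass ≈ 156000 kg

v_e = Isp · g₀ = 246 × 9.81 = 2413.3 m/s.
Using Δv = v_e ln(m₀/m_f): m₀/m_f = exp(Δv / v_e) = exp(4330 / 2413.3) = exp(1.7943) = 6.0150.
m_f = 187,000 / 6.0150 = 31,088.9 kg, so propellant = m₀ − m_f = 187,000 − 31,088.9 = 155,911.1 kg.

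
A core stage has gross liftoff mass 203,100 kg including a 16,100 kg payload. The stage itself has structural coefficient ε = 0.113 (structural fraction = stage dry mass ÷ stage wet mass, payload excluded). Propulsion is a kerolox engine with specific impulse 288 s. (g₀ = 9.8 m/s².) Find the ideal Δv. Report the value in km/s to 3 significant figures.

Stage wet mass = m₀ − payload = 203,100 − 16,100 = 187,000 kg.
Stage dry mass = ε × stage wet mass = 0.113 × 187,000 = 21,131 kg.
Burnout mass m_f = stage dry + payload = 21,131 + 16,100 = 37,231 kg.
v_e = Isp · g₀ = 288 × 9.8 = 2822.4 m/s.
By the Tsiolkovsky rocket equation, Δv = v_e · ln(203,100/37,231) = 2822.4 × ln(5.455) = 2822.4 × 1.6966 ≈ 4788 m/s.

Δv ≈ 4.79 km/s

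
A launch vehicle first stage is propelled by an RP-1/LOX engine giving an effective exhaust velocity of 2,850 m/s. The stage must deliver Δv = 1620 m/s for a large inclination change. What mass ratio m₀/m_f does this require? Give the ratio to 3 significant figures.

From the ideal rocket equation, m₀/m_f = exp(Δv / v_e) = exp(1620 / 2850.0) = exp(0.5684) = 1.7655.

mass ratio ≈ 1.77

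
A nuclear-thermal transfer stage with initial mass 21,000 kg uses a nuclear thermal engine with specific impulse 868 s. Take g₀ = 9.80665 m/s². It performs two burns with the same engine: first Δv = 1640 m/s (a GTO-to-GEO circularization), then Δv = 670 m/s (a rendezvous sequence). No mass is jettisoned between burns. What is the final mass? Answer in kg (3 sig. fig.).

final mass ≈ 16000 kg

v_e = Isp · g₀ = 868 × 9.80665 = 8512.2 m/s.
After the first burn: m = 21000 × exp(−1640/8512.2) = 21000 × 0.82476 = 17,320 kg.
After the second burn: m = 17,320 × exp(−670/8512.2) = 17,320 × 0.92431 = 16,009 kg.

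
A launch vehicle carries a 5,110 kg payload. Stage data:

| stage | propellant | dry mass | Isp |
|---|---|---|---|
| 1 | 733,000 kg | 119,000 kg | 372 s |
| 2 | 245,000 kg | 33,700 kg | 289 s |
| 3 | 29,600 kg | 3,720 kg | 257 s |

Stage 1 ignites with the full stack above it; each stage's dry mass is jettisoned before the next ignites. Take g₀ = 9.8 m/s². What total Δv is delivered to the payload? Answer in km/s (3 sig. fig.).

Δv ≈ 11.5 km/s

Ignition mass of stage 1 = 733,000+119,000 + 245,000+33,700 + 29,600+3,720 + 5,110 = 1,169,130 kg.
Stage 1: m₀ = 1,169,130 kg, m_f = 1,169,130 − 733,000 = 436,130 kg; Δv = 372×9.8×ln(2.681) = 3645.6×0.9861 ≈ 3595 m/s.
Stage 2: m₀ = 317,130 kg, m_f = 317,130 − 245,000 = 72,130 kg; Δv = 289×9.8×ln(4.397) = 2832.2×1.4808 ≈ 4194 m/s.
Stage 3: m₀ = 38,430 kg, m_f = 38,430 − 29,600 = 8,830 kg; Δv = 257×9.8×ln(4.352) = 2518.6×1.4707 ≈ 3704 m/s.
Total Δv = 3595 + 4194 + 3704 = 11493 m/s.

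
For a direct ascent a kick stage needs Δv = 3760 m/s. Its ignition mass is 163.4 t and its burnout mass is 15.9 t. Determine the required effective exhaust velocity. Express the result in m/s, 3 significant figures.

v_e ≈ 1610 m/s

ln(m₀/m_f) = ln(163400/15900) = ln(10.28) = 2.3299.
By the Tsiolkovsky rocket equation, v_e = Δv / ln(m₀/m_f) = 3760 / 2.3299 = 1613.8 m/s.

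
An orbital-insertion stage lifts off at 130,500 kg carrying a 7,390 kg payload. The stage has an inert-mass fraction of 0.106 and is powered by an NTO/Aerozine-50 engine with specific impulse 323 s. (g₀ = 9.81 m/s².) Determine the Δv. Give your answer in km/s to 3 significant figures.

Stage wet mass = m₀ − payload = 130,500 − 7,390 = 123,110 kg.
Stage dry mass = ε × stage wet mass = 0.106 × 123,110 = 13,049.7 kg.
Burnout mass m_f = stage dry + payload = 13,049.7 + 7,390 = 20,439.7 kg.
v_e = Isp · g₀ = 323 × 9.81 = 3168.6 m/s.
Δv = v_e · ln(130,500/20,439.7) = 3168.6 × ln(6.385) = 3168.6 × 1.8539 ≈ 5874 m/s.

Δv ≈ 5.87 km/s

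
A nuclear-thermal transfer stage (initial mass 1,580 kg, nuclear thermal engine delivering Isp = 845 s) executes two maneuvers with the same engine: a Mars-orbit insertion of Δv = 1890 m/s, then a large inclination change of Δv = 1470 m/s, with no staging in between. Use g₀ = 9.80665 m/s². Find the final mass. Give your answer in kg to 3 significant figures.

final mass ≈ 1050 kg

v_e = Isp · g₀ = 845 × 9.80665 = 8286.6 m/s.
After the first burn: m = 1580 × exp(−1890/8286.6) = 1580 × 0.79606 = 1,257.77 kg.
After the second burn: m = 1,257.77 × exp(−1470/8286.6) = 1,257.77 × 0.83745 = 1,053.32 kg.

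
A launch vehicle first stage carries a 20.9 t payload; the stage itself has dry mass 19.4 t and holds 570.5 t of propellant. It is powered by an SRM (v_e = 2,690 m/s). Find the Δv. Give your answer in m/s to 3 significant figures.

Δv ≈ 7310 m/s

m₀ = payload + dry + propellant = 20.9 + 19.4 + 570.5 = 610.8 t.
m_f = payload + dry = 20.9 + 19.4 = 40.3 t.
Rocket equation: Δv = v_e · ln(m₀/m_f) = 2690.0 × ln(15.16) = 2690.0 × 2.7184 ≈ 7312.5 m/s.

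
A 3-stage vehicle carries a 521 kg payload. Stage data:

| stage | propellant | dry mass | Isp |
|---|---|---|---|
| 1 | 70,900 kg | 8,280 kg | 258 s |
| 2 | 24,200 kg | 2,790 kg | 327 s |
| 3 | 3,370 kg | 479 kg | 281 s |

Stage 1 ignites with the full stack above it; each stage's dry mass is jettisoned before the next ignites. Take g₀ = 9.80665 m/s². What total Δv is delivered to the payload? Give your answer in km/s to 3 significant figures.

Δv ≈ 11.4 km/s

Ignition mass of stage 1 = 70,900+8,280 + 24,200+2,790 + 3,370+479 + 521 = 110,540 kg.
Stage 1: m₀ = 110,540 kg, m_f = 110,540 − 70,900 = 39,640 kg; Δv = 258×9.80665×ln(2.789) = 2530.1×1.0255 ≈ 2595 m/s.
Stage 2: m₀ = 31,360 kg, m_f = 31,360 − 24,200 = 7,160 kg; Δv = 327×9.80665×ln(4.38) = 3206.8×1.4770 ≈ 4736 m/s.
Stage 3: m₀ = 4,370 kg, m_f = 4,370 − 3,370 = 1,000 kg; Δv = 281×9.80665×ln(4.37) = 2755.7×1.4748 ≈ 4064 m/s.
Total Δv = 2595 + 4736 + 4064 = 11395 m/s.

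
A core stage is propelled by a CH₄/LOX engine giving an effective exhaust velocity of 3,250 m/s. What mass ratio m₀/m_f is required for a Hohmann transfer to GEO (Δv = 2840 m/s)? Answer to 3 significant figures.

m₀/m_f = exp(Δv / v_e) = exp(2840 / 3250.0) = exp(0.8738) = 2.3961.

mass ratio ≈ 2.40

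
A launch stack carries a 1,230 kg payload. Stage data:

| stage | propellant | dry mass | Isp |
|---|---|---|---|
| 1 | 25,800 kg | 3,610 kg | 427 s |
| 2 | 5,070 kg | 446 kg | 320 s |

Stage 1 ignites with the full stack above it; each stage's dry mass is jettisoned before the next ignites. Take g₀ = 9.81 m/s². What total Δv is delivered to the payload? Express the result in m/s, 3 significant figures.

Ignition mass of stage 1 = 25,800+3,610 + 5,070+446 + 1,230 = 36,156 kg.
Stage 1: m₀ = 36,156 kg, m_f = 36,156 − 25,800 = 10,356 kg; Δv = 427×9.81×ln(3.491) = 4188.9×1.2503 ≈ 5237 m/s.
Stage 2: m₀ = 6,746 kg, m_f = 6,746 − 5,070 = 1,676 kg; Δv = 320×9.81×ln(4.025) = 3139.2×1.3925 ≈ 4371 m/s.
Total Δv = 5237 + 4371 = 9608 m/s.

Δv ≈ 9610 m/s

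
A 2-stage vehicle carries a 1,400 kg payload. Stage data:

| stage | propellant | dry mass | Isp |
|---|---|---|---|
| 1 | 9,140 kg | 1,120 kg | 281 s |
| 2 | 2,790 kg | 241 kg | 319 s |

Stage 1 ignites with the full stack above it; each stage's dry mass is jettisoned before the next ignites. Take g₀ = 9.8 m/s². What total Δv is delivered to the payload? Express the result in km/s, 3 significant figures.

Δv ≈ 5.79 km/s

Ignition mass of stage 1 = 9,140+1,120 + 2,790+241 + 1,400 = 14,691 kg.
Stage 1: m₀ = 14,691 kg, m_f = 14,691 − 9,140 = 5,551 kg; Δv = 281×9.8×ln(2.647) = 2753.8×0.9733 ≈ 2680 m/s.
Stage 2: m₀ = 4,431 kg, m_f = 4,431 − 2,790 = 1,641 kg; Δv = 319×9.8×ln(2.7) = 3126.2×0.9933 ≈ 3105 m/s.
Total Δv = 2680 + 3105 = 5785 m/s.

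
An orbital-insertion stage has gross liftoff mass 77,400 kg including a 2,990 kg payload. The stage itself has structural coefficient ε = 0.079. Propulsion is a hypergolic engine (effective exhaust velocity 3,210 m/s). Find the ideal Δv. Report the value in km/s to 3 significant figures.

Δv ≈ 6.95 km/s

Stage wet mass = m₀ − payload = 77,400 − 2,990 = 74,410 kg.
Stage dry mass = ε × stage wet mass = 0.079 × 74,410 = 5,878.39 kg.
Burnout mass m_f = stage dry + payload = 5,878.39 + 2,990 = 8,868.39 kg.
By the Tsiolkovsky rocket equation, Δv = v_e · ln(77,400/8,868.39) = 3210.0 × ln(8.728) = 3210.0 × 2.1665 ≈ 6954 m/s.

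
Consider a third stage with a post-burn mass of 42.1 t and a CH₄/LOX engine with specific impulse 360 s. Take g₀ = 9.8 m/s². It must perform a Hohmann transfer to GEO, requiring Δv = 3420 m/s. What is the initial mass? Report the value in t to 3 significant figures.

v_e = Isp · g₀ = 360 × 9.8 = 3528.0 m/s.
Rocket equation: m₀/m_f = exp(Δv / v_e) = exp(3420 / 3528.0) = exp(0.9694) = 2.6363.
m₀ = m_f × 2.6363 = 42.1 × 2.6363 = 110.988 t.

initial mass ≈ 111 t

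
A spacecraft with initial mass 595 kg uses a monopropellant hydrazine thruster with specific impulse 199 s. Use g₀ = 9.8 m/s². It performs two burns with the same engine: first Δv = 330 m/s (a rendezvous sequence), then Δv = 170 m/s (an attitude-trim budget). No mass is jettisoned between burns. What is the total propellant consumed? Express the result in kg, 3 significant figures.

total propellant consumed ≈ 135 kg

v_e = Isp · g₀ = 199 × 9.8 = 1950.2 m/s.
After the first burn: m = 595 × exp(−330/1950.2) = 595 × 0.84433 = 502.376 kg.
After the second burn: m = 502.376 × exp(−170/1950.2) = 502.376 × 0.91652 = 460.438 kg.
Total propellant = m₀ − m_final = 595 − 460.438 = 134.562 kg.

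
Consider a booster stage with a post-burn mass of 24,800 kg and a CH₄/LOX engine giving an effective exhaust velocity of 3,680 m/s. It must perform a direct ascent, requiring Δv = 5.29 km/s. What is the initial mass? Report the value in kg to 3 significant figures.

initial mass ≈ 104000 kg

From the ideal rocket equation, m₀/m_f = exp(Δv / v_e) = exp(5290 / 3680.0) = exp(1.4375) = 4.2102.
m₀ = m_f × 4.2102 = 24,800 × 4.2102 = 104,413 kg.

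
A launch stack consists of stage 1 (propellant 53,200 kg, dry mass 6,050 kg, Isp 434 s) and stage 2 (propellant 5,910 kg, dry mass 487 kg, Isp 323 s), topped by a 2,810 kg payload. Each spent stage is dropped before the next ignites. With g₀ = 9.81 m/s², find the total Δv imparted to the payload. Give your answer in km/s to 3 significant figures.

Δv ≈ 9.65 km/s

Ignition mass of stage 1 = 53,200+6,050 + 5,910+487 + 2,810 = 68,457 kg.
Stage 1: m₀ = 68,457 kg, m_f = 68,457 − 53,200 = 15,257 kg; Δv = 434×9.81×ln(4.487) = 4257.5×1.5012 ≈ 6391 m/s.
Stage 2: m₀ = 9,207 kg, m_f = 9,207 − 5,910 = 3,297 kg; Δv = 323×9.81×ln(2.793) = 3168.6×1.0270 ≈ 3254 m/s.
Total Δv = 6391 + 3254 = 9645 m/s.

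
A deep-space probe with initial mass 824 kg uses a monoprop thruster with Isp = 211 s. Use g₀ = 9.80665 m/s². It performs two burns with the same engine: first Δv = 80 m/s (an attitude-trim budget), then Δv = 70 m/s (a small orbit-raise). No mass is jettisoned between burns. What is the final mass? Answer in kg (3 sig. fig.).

final mass ≈ 766 kg

v_e = Isp · g₀ = 211 × 9.80665 = 2069.2 m/s.
After the first burn: m = 824 × exp(−80/2069.2) = 824 × 0.96208 = 792.754 kg.
After the second burn: m = 792.754 × exp(−70/2069.2) = 792.754 × 0.96674 = 766.387 kg.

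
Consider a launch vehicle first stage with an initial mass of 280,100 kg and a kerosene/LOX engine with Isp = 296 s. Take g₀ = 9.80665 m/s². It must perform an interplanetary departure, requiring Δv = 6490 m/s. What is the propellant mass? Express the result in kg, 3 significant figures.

v_e = Isp · g₀ = 296 × 9.80665 = 2902.8 m/s.
Using Δv = v_e ln(m₀/m_f): m₀/m_f = exp(Δv / v_e) = exp(6490 / 2902.8) = exp(2.2358) = 9.3539.
m_f = 280,100 / 9.3539 = 29,944.7 kg, so propellant = m₀ − m_f = 280,100 − 29,944.7 = 250,155.3 kg.

propellant mass ≈ 250000 kg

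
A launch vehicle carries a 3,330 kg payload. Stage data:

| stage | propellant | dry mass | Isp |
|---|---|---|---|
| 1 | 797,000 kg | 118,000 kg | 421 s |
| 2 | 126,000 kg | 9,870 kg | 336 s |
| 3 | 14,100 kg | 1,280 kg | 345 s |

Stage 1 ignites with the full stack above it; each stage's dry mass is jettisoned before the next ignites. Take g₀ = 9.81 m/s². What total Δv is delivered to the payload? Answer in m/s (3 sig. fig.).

Ignition mass of stage 1 = 797,000+118,000 + 126,000+9,870 + 14,100+1,280 + 3,330 = 1,069,580 kg.
Stage 1: m₀ = 1,069,580 kg, m_f = 1,069,580 − 797,000 = 272,580 kg; Δv = 421×9.81×ln(3.924) = 4130.0×1.3671 ≈ 5646 m/s.
Stage 2: m₀ = 154,580 kg, m_f = 154,580 − 126,000 = 28,580 kg; Δv = 336×9.81×ln(5.409) = 3296.2×1.6880 ≈ 5564 m/s.
Stage 3: m₀ = 18,710 kg, m_f = 18,710 − 14,100 = 4,610 kg; Δv = 345×9.81×ln(4.059) = 3384.5×1.4008 ≈ 4741 m/s.
Total Δv = 5646 + 5564 + 4741 = 15951 m/s.

Δv ≈ 16000 m/s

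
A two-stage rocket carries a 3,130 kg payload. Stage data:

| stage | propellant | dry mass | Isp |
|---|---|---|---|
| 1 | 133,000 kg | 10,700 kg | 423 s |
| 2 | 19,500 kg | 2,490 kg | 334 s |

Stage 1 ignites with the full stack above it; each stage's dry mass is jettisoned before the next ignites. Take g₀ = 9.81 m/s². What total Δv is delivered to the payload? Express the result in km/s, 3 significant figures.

Δv ≈ 11.3 km/s

Ignition mass of stage 1 = 133,000+10,700 + 19,500+2,490 + 3,130 = 168,820 kg.
Stage 1: m₀ = 168,820 kg, m_f = 168,820 − 133,000 = 35,820 kg; Δv = 423×9.81×ln(4.713) = 4149.6×1.5503 ≈ 6433 m/s.
Stage 2: m₀ = 25,120 kg, m_f = 25,120 − 19,500 = 5,620 kg; Δv = 334×9.81×ln(4.47) = 3276.5×1.4973 ≈ 4906 m/s.
Total Δv = 6433 + 4906 = 11339 m/s.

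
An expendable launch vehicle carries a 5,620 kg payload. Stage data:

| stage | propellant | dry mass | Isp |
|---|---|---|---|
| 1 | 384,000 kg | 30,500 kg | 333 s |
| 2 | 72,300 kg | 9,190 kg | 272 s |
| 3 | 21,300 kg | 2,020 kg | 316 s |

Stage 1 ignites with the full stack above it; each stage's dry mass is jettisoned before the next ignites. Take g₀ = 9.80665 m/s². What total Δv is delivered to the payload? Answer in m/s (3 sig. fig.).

Ignition mass of stage 1 = 384,000+30,500 + 72,300+9,190 + 21,300+2,020 + 5,620 = 524,930 kg.
Stage 1: m₀ = 524,930 kg, m_f = 524,930 − 384,000 = 140,930 kg; Δv = 333×9.80665×ln(3.725) = 3265.6×1.3150 ≈ 4294 m/s.
Stage 2: m₀ = 110,430 kg, m_f = 110,430 − 72,300 = 38,130 kg; Δv = 272×9.80665×ln(2.896) = 2667.4×1.0634 ≈ 2836 m/s.
Stage 3: m₀ = 28,940 kg, m_f = 28,940 − 21,300 = 7,640 kg; Δv = 316×9.80665×ln(3.788) = 3098.9×1.3318 ≈ 4127 m/s.
Total Δv = 4294 + 2836 + 4127 = 11257 m/s.

Δv ≈ 11300 m/s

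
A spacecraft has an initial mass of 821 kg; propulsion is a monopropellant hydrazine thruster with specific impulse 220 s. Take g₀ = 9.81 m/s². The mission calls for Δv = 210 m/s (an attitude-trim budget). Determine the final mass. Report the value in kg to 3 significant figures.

final mass ≈ 745 kg

v_e = Isp · g₀ = 220 × 9.81 = 2158.2 m/s.
m₀/m_f = exp(Δv / v_e) = exp(210 / 2158.2) = exp(0.0973) = 1.1022.
m_f = m₀ / 1.1022 = 821 / 1.1022 = 744.874 kg.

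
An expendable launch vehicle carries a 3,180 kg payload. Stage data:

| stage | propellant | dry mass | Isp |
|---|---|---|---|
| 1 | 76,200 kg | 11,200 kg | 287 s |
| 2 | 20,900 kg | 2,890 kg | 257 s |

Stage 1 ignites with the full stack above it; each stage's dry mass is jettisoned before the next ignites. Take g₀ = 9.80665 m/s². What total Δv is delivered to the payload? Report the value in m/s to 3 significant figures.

Ignition mass of stage 1 = 76,200+11,200 + 20,900+2,890 + 3,180 = 114,370 kg.
Stage 1: m₀ = 114,370 kg, m_f = 114,370 − 76,200 = 38,170 kg; Δv = 287×9.80665×ln(2.996) = 2814.5×1.0974 ≈ 3089 m/s.
Stage 2: m₀ = 26,970 kg, m_f = 26,970 − 20,900 = 6,070 kg; Δv = 257×9.80665×ln(4.443) = 2520.3×1.4914 ≈ 3759 m/s.
Total Δv = 3089 + 3759 = 6848 m/s.

Δv ≈ 6850 m/s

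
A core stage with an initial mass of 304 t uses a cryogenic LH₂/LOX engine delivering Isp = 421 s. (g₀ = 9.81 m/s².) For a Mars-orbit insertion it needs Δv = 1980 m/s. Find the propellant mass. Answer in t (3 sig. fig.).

v_e = Isp · g₀ = 421 × 9.81 = 4130.0 m/s.
m₀/m_f = exp(Δv / v_e) = exp(1980 / 4130.0) = exp(0.4794) = 1.6151.
m_f = 304 / 1.6151 = 188.224 t, so propellant = m₀ − m_f = 304 − 188.224 = 115.776 t.

propellant mass ≈ 116 t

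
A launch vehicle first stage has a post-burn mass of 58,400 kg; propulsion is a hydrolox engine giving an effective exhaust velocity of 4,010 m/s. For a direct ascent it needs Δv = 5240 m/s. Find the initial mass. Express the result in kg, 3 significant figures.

m₀/m_f = exp(Δv / v_e) = exp(5240 / 4010.0) = exp(1.3067) = 3.6941.
m₀ = m_f × 3.6941 = 58,400 × 3.6941 = 215,735 kg.

initial mass ≈ 216000 kg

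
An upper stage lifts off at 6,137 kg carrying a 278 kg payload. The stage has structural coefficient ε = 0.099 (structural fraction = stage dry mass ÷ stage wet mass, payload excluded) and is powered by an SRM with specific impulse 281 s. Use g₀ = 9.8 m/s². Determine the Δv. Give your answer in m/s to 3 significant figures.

Δv ≈ 5420 m/s

Stage wet mass = m₀ − payload = 6,137 − 278 = 5,859 kg.
Stage dry mass = ε × stage wet mass = 0.099 × 5,859 = 580.041 kg.
Burnout mass m_f = stage dry + payload = 580.041 + 278 = 858.041 kg.
v_e = Isp · g₀ = 281 × 9.8 = 2753.8 m/s.
Rocket equation: Δv = v_e · ln(6,137/858.041) = 2753.8 × ln(7.152) = 2753.8 × 1.9674 ≈ 5418 m/s.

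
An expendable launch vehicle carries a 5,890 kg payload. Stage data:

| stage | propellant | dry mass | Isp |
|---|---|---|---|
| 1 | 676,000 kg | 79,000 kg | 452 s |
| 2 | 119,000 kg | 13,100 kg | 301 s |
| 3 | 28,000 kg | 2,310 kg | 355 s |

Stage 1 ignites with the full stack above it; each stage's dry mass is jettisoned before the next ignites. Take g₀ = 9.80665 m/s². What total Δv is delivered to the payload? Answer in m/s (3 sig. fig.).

Ignition mass of stage 1 = 676,000+79,000 + 119,000+13,100 + 28,000+2,310 + 5,890 = 923,300 kg.
Stage 1: m₀ = 923,300 kg, m_f = 923,300 − 676,000 = 247,300 kg; Δv = 452×9.80665×ln(3.734) = 4432.6×1.3174 ≈ 5839 m/s.
Stage 2: m₀ = 168,300 kg, m_f = 168,300 − 119,000 = 49,300 kg; Δv = 301×9.80665×ln(3.414) = 2951.8×1.2278 ≈ 3624 m/s.
Stage 3: m₀ = 36,200 kg, m_f = 36,200 − 28,000 = 8,200 kg; Δv = 355×9.80665×ln(4.415) = 3481.4×1.4849 ≈ 5170 m/s.
Total Δv = 5839 + 3624 + 5170 = 14633 m/s.

Δv ≈ 14600 m/s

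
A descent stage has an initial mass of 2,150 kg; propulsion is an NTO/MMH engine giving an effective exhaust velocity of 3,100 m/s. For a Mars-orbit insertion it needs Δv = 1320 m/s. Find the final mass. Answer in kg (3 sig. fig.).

final mass ≈ 1400 kg

From the ideal rocket equation, m₀/m_f = exp(Δv / v_e) = exp(1320 / 3100.0) = exp(0.4258) = 1.5308.
m_f = m₀ / 1.5308 = 2,150 / 1.5308 = 1,404.49 kg.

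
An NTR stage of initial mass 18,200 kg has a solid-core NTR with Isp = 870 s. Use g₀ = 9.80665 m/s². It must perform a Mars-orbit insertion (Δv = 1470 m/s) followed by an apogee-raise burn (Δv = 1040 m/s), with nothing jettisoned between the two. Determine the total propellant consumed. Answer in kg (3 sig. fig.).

v_e = Isp · g₀ = 870 × 9.80665 = 8531.8 m/s.
After the first burn: m = 18200 × exp(−1470/8531.8) = 18200 × 0.84173 = 15,319.5 kg.
After the second burn: m = 15,319.5 × exp(−1040/8531.8) = 15,319.5 × 0.88524 = 13,561.4 kg.
Total propellant = m₀ − m_final = 18200 − 13,561.4 = 4,638.6 kg.

total propellant consumed ≈ 4640 kg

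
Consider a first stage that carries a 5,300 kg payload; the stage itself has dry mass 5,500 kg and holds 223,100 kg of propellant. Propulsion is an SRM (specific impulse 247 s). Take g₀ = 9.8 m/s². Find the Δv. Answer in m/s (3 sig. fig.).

Δv ≈ 7440 m/s

v_e = Isp · g₀ = 247 × 9.8 = 2420.6 m/s.
m₀ = payload + dry + propellant = 5,300 + 5,500 + 223,100 = 233,900 kg.
m_f = payload + dry = 5,300 + 5,500 = 10,800 kg.
Δv = v_e · ln(m₀/m_f) = 2420.6 × ln(21.66) = 2420.6 × 3.0753 ≈ 7444.2 m/s.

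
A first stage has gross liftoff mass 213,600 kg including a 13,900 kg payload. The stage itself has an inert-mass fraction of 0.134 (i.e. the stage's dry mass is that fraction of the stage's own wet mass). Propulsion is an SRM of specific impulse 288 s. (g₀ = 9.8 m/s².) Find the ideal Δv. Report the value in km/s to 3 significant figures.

Δv ≈ 4.68 km/s

Stage wet mass = m₀ − payload = 213,600 − 13,900 = 199,700 kg.
Stage dry mass = ε × stage wet mass = 0.134 × 199,700 = 26,759.8 kg.
Burnout mass m_f = stage dry + payload = 26,759.8 + 13,900 = 40,659.8 kg.
v_e = Isp · g₀ = 288 × 9.8 = 2822.4 m/s.
Rocket equation: Δv = v_e · ln(213,600/40,659.8) = 2822.4 × ln(5.253) = 2822.4 × 1.6589 ≈ 4682 m/s.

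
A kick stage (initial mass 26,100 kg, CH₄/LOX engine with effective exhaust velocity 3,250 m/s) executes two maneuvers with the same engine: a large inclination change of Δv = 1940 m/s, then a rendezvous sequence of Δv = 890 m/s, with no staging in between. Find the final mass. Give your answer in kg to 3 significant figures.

final mass ≈ 10900 kg

After the first burn: m = 26100 × exp(−1940/3250.0) = 26100 × 0.55050 = 14,368.1 kg.
After the second burn: m = 14,368.1 × exp(−890/3250.0) = 14,368.1 × 0.76045 = 10,926.2 kg.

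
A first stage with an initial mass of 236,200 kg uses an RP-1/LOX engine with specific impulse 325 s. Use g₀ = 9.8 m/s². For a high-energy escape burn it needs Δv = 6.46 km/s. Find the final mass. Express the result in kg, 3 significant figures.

v_e = Isp · g₀ = 325 × 9.8 = 3185.0 m/s.
Using Δv = v_e ln(m₀/m_f): m₀/m_f = exp(Δv / v_e) = exp(6460 / 3185.0) = exp(2.0283) = 7.6008.
m_f = m₀ / 7.6008 = 236,200 / 7.6008 = 31,075.7 kg.

final mass ≈ 31100 kg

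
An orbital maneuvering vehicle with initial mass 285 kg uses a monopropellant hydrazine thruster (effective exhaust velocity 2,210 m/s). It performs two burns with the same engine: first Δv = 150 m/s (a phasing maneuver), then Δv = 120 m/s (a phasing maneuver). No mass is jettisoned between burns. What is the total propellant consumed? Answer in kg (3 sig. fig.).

total propellant consumed ≈ 32.8 kg

After the first burn: m = 285 × exp(−150/2210.0) = 285 × 0.93438 = 266.298 kg.
After the second burn: m = 266.298 × exp(−120/2210.0) = 266.298 × 0.94715 = 252.224 kg.
Total propellant = m₀ − m_final = 285 − 252.224 = 32.776 kg.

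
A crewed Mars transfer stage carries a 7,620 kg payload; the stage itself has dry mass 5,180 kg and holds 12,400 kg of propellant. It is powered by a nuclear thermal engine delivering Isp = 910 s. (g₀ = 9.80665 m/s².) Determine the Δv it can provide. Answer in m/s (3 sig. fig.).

v_e = Isp · g₀ = 910 × 9.80665 = 8924.1 m/s.
m₀ = payload + dry + propellant = 7,620 + 5,180 + 12,400 = 25,200 kg.
m_f = payload + dry = 7,620 + 5,180 = 12,800 kg.
Δv = v_e · ln(m₀/m_f) = 8924.1 × ln(1.969) = 8924.1 × 0.6774 ≈ 6045.1 m/s.

Δv ≈ 6050 m/s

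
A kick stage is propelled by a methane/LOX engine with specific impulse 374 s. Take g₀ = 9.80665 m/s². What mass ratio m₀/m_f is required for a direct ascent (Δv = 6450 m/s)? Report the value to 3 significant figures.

mass ratio ≈ 5.80

v_e = Isp · g₀ = 374 × 9.80665 = 3667.7 m/s.
m₀/m_f = exp(Δv / v_e) = exp(6450 / 3667.7) = exp(1.7586) = 5.8043.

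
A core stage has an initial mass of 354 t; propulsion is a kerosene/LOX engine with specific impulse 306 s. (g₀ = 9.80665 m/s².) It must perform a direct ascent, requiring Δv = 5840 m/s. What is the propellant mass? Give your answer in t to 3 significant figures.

v_e = Isp · g₀ = 306 × 9.80665 = 3000.8 m/s.
m₀/m_f = exp(Δv / v_e) = exp(5840 / 3000.8) = exp(1.9461) = 7.0015.
m_f = 354 / 7.0015 = 50.5606 t, so propellant = m₀ − m_f = 354 − 50.5606 = 303.4394 t.

propellant mass ≈ 303 t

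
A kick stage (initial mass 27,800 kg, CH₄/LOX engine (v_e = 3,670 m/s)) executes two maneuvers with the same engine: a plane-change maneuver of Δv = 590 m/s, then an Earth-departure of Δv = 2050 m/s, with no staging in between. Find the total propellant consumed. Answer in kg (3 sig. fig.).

After the first burn: m = 27800 × exp(−590/3670.0) = 27800 × 0.85149 = 23,671.4 kg.
After the second burn: m = 23,671.4 × exp(−2050/3670.0) = 23,671.4 × 0.57202 = 13,540.5 kg.
Total propellant = m₀ − m_final = 27800 − 13,540.5 = 14,259.5 kg.

total propellant consumed ≈ 14300 kg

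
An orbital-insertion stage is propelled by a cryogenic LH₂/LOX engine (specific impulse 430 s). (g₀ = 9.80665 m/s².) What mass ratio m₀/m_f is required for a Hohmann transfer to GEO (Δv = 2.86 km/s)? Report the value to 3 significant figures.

v_e = Isp · g₀ = 430 × 9.80665 = 4216.9 m/s.
Rocket equation: m₀/m_f = exp(Δv / v_e) = exp(2860 / 4216.9) = exp(0.6782) = 1.9704.

mass ratio ≈ 1.97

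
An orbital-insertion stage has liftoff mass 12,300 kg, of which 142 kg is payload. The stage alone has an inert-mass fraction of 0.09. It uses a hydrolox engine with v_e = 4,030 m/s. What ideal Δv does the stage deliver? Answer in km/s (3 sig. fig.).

Δv ≈ 9.26 km/s

Stage wet mass = m₀ − payload = 12,300 − 142 = 12,158 kg.
Stage dry mass = ε × stage wet mass = 0.09 × 12,158 = 1,094.22 kg.
Burnout mass m_f = stage dry + payload = 1,094.22 + 142 = 1,236.22 kg.
Rocket equation: Δv = v_e · ln(12,300/1,236.22) = 4030.0 × ln(9.95) = 4030.0 × 2.2975 ≈ 9259 m/s.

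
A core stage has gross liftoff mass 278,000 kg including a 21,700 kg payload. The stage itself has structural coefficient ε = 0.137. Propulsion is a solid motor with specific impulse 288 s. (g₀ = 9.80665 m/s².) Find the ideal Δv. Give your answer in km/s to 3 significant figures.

Stage wet mass = m₀ − payload = 278,000 − 21,700 = 256,300 kg.
Stage dry mass = ε × stage wet mass = 0.137 × 256,300 = 35,113.1 kg.
Burnout mass m_f = stage dry + payload = 35,113.1 + 21,700 = 56,813.1 kg.
v_e = Isp · g₀ = 288 × 9.80665 = 2824.3 m/s.
Rocket equation: Δv = v_e · ln(278,000/56,813.1) = 2824.3 × ln(4.893) = 2824.3 × 1.5879 ≈ 4485 m/s.

Δv ≈ 4.48 km/s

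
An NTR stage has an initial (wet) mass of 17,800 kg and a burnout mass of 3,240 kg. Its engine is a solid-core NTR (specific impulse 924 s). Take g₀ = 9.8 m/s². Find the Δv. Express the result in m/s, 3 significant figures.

v_e = Isp · g₀ = 924 × 9.8 = 9055.2 m/s.
Rocket equation: Δv = v_e · ln(m₀/m_f) = 9055.2 × ln(5.494) = 9055.2 × 1.7036 ≈ 15426.7 m/s.

Δv ≈ 15400 m/s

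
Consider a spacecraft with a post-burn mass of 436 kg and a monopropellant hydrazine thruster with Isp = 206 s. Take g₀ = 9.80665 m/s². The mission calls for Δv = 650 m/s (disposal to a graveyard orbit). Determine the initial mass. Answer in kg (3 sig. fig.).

v_e = Isp · g₀ = 206 × 9.80665 = 2020.2 m/s.
m₀/m_f = exp(Δv / v_e) = exp(650 / 2020.2) = exp(0.3218) = 1.3795.
m₀ = m_f × 1.3795 = 436 × 1.3795 = 601.462 kg.

initial mass ≈ 601 kg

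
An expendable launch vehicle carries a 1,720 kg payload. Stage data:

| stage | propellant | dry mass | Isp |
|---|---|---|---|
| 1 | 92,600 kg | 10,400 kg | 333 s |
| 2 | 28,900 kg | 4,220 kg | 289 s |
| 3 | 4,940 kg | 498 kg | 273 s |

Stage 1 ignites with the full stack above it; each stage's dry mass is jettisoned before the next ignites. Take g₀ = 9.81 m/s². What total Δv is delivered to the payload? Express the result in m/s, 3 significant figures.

Ignition mass of stage 1 = 92,600+10,400 + 28,900+4,220 + 4,940+498 + 1,720 = 143,278 kg.
Stage 1: m₀ = 143,278 kg, m_f = 143,278 − 92,600 = 50,678 kg; Δv = 333×9.81×ln(2.827) = 3266.7×1.0393 ≈ 3395 m/s.
Stage 2: m₀ = 40,278 kg, m_f = 40,278 − 28,900 = 11,378 kg; Δv = 289×9.81×ln(3.54) = 2835.1×1.2641 ≈ 3584 m/s.
Stage 3: m₀ = 7,158 kg, m_f = 7,158 − 4,940 = 2,218 kg; Δv = 273×9.81×ln(3.227) = 2678.1×1.1716 ≈ 3138 m/s.
Total Δv = 3395 + 3584 + 3138 = 10117 m/s.

Δv ≈ 10100 m/s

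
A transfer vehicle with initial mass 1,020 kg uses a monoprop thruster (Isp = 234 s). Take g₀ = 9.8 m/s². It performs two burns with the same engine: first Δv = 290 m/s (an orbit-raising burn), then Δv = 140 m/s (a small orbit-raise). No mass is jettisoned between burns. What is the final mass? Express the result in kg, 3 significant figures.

v_e = Isp · g₀ = 234 × 9.8 = 2293.2 m/s.
After the first burn: m = 1020 × exp(−290/2293.2) = 1020 × 0.88121 = 898.834 kg.
After the second burn: m = 898.834 × exp(−140/2293.2) = 898.834 × 0.94078 = 845.605 kg.

final mass ≈ 846 kg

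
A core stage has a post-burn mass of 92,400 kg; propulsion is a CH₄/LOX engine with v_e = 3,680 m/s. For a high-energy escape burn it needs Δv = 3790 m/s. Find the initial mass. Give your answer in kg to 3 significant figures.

m₀/m_f = exp(Δv / v_e) = exp(3790 / 3680.0) = exp(1.0299) = 2.8008.
m₀ = m_f × 2.8008 = 92,400 × 2.8008 = 258,794 kg.

initial mass ≈ 259000 kg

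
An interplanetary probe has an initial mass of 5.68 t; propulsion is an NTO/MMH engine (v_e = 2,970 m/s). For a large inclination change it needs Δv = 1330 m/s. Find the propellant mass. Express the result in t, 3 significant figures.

propellant mass ≈ 2.05 t

m₀/m_f = exp(Δv / v_e) = exp(1330 / 2970.0) = exp(0.4478) = 1.5649.
m_f = 5.68 / 1.5649 = 3.62962 t, so propellant = m₀ − m_f = 5.68 − 3.62962 = 2.05038 t.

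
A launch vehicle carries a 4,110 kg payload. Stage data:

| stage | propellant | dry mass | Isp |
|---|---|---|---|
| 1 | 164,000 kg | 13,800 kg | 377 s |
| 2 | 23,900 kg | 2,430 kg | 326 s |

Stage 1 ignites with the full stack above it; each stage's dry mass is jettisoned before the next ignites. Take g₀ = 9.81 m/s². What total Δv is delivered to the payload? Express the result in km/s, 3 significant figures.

Δv ≈ 10.6 km/s

Ignition mass of stage 1 = 164,000+13,800 + 23,900+2,430 + 4,110 = 208,240 kg.
Stage 1: m₀ = 208,240 kg, m_f = 208,240 − 164,000 = 44,240 kg; Δv = 377×9.81×ln(4.707) = 3698.4×1.5491 ≈ 5729 m/s.
Stage 2: m₀ = 30,440 kg, m_f = 30,440 − 23,900 = 6,540 kg; Δv = 326×9.81×ln(4.654) = 3198.1×1.5378 ≈ 4918 m/s.
Total Δv = 5729 + 4918 = 10647 m/s.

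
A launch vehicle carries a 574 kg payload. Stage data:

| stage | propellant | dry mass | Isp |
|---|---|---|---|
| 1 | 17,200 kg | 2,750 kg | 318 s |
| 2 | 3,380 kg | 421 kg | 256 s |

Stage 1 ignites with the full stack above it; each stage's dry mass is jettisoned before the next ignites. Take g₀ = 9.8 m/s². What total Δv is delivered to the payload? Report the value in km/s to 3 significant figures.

Δv ≈ 7.54 km/s

Ignition mass of stage 1 = 17,200+2,750 + 3,380+421 + 574 = 24,325 kg.
Stage 1: m₀ = 24,325 kg, m_f = 24,325 − 17,200 = 7,125 kg; Δv = 318×9.8×ln(3.414) = 3116.4×1.2279 ≈ 3827 m/s.
Stage 2: m₀ = 4,375 kg, m_f = 4,375 − 3,380 = 995 kg; Δv = 256×9.8×ln(4.397) = 2508.8×1.4809 ≈ 3715 m/s.
Total Δv = 3827 + 3715 = 7542 m/s.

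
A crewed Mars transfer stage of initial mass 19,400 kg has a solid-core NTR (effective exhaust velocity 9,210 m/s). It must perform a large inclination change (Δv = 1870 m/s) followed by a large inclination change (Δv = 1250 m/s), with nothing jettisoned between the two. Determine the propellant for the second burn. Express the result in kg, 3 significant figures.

propellant for the second burn ≈ 2010 kg

After the first burn: m = 19400 × exp(−1870/9210.0) = 19400 × 0.81625 = 15,835.3 kg.
After the second burn: m = 15,835.3 × exp(−1250/9210.0) = 15,835.3 × 0.87309 = 13,825.6 kg.
Second-burn propellant = 15,835.3 − 13,825.6 = 2,009.7 kg.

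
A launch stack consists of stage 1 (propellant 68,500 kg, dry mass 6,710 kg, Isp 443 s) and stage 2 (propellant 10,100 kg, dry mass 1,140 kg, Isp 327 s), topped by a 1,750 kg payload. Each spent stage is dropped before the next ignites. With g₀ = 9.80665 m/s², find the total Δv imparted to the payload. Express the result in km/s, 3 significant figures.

Ignition mass of stage 1 = 68,500+6,710 + 10,100+1,140 + 1,750 = 88,200 kg.
Stage 1: m₀ = 88,200 kg, m_f = 88,200 − 68,500 = 19,700 kg; Δv = 443×9.80665×ln(4.477) = 4344.3×1.4990 ≈ 6512 m/s.
Stage 2: m₀ = 12,990 kg, m_f = 12,990 − 10,100 = 2,890 kg; Δv = 327×9.80665×ln(4.495) = 3206.8×1.5029 ≈ 4820 m/s.
Total Δv = 6512 + 4820 = 11332 m/s.

Δv ≈ 11.3 km/s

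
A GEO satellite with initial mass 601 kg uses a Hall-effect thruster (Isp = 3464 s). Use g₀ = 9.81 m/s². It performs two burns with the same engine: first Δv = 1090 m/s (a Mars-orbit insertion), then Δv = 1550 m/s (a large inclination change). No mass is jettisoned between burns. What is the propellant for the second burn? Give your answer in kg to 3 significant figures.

v_e = Isp · g₀ = 3464 × 9.81 = 33981.8 m/s.
After the first burn: m = 601 × exp(−1090/33981.8) = 601 × 0.96843 = 582.026 kg.
After the second burn: m = 582.026 × exp(−1550/33981.8) = 582.026 × 0.95541 = 556.073 kg.
Second-burn propellant = 582.026 − 556.073 = 25.953 kg.

propellant for the second burn ≈ 26.0 kg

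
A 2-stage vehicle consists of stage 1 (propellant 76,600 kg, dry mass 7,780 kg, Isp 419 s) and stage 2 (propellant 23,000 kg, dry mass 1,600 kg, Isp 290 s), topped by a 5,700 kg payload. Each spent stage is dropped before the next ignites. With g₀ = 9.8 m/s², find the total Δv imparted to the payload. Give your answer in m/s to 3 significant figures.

Ignition mass of stage 1 = 76,600+7,780 + 23,000+1,600 + 5,700 = 114,680 kg.
Stage 1: m₀ = 114,680 kg, m_f = 114,680 − 76,600 = 38,080 kg; Δv = 419×9.8×ln(3.012) = 4106.2×1.1025 ≈ 4527 m/s.
Stage 2: m₀ = 30,300 kg, m_f = 30,300 − 23,000 = 7,300 kg; Δv = 290×9.8×ln(4.151) = 2842.0×1.4233 ≈ 4045 m/s.
Total Δv = 4527 + 4045 = 8572 m/s.

Δv ≈ 8570 m/s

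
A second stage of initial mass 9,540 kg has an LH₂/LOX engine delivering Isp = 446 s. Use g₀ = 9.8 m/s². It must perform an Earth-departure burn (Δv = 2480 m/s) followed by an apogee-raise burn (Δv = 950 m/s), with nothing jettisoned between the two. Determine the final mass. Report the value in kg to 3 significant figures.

v_e = Isp · g₀ = 446 × 9.8 = 4370.8 m/s.
After the first burn: m = 9540 × exp(−2480/4370.8) = 9540 × 0.56700 = 5,409.18 kg.
After the second burn: m = 5,409.18 × exp(−950/4370.8) = 5,409.18 × 0.80465 = 4,352.5 kg.

final mass ≈ 4350 kg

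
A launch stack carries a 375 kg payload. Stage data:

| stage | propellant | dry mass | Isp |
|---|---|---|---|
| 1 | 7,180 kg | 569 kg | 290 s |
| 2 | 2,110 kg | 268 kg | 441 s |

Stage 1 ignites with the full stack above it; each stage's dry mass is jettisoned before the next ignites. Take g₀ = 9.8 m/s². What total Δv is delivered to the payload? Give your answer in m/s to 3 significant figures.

Ignition mass of stage 1 = 7,180+569 + 2,110+268 + 375 = 10,502 kg.
Stage 1: m₀ = 10,502 kg, m_f = 10,502 − 7,180 = 3,322 kg; Δv = 290×9.8×ln(3.161) = 2842.0×1.1510 ≈ 3271 m/s.
Stage 2: m₀ = 2,753 kg, m_f = 2,753 − 2,110 = 643 kg; Δv = 441×9.8×ln(4.281) = 4321.8×1.4543 ≈ 6285 m/s.
Total Δv = 3271 + 6285 = 9556 m/s.

Δv ≈ 9560 m/s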